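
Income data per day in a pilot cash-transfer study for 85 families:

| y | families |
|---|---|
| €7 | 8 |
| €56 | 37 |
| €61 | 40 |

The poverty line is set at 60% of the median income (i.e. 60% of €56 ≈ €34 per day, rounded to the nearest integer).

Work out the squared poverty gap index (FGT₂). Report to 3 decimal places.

0.059

Incomes under z: 8×€7 (q = 8 of N = 85).
Shortfall ratios: (34−7)/34 = 0.7941 (×8).
Squared: 0.6306 (×8).
Sum = 5.044983; P₂ = 5.044983 / 85 = 0.059.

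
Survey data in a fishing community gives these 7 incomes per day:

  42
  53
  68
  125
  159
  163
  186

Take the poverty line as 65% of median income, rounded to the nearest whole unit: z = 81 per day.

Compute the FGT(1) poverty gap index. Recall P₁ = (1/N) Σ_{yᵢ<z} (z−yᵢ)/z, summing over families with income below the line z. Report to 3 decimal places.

0.141

Below the line: 42, 53, 68 (q = 3 of N = 7).
Shortfall ratios: (81−42)/81 = 0.4815; (81−53)/81 = 0.3457; (81−68)/81 = 0.1605.
Sum of shortfalls = 0.987654; P₁ averages over all N: 0.987654 / 7 = 0.141.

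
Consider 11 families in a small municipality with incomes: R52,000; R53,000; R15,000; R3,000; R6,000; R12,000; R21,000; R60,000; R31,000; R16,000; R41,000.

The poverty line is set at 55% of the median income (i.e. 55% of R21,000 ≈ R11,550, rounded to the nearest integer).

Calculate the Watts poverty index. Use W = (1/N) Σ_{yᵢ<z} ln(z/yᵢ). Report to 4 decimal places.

Poor units: R3,000, R6,000 (q = 2 of N = 11).
Log shortfalls: ln(11550/3000) = 1.3481; ln(11550/6000) = 0.6549.
W = 2.002999 / 11 = 0.1821.

0.1821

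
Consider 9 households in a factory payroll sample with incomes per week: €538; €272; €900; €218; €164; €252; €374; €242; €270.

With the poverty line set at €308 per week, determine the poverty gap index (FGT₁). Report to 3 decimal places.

Poor units: €164, €218, €242, €252, €270, €272 (q = 6 of N = 9).
Relative gaps: (308−164)/308 = 0.4675; (308−218)/308 = 0.2922; (308−242)/308 = 0.2143; (308−252)/308 = 0.1818; (308−270)/308 = 0.1234; (308−272)/308 = 0.1169.
Σ = 1.396104. Dividing by the full population N = 9 gives P₁ = 0.155.

0.155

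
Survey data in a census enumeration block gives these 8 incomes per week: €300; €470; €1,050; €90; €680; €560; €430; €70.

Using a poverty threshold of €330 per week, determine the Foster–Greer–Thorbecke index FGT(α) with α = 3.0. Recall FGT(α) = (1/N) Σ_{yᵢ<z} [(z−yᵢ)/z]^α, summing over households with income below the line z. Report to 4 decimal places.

0.1093

Below the line: €70, €90, €300 (q = 3 of N = 8).
Gap ratios (z−y)/z: (330−70)/330 = 0.7879; (330−90)/330 = 0.7273; (330−300)/330 = 0.0909.
Raised to α = 3.0: 0.48908; 0.38467; 0.00075.
Sum = 0.874503; FGT(3.0) = 0.874503 / 8 = 0.1093.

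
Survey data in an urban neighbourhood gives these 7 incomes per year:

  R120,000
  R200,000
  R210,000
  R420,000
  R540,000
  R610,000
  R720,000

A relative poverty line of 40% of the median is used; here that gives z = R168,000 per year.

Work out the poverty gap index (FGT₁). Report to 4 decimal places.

Below the line: R120,000 (q = 1 of N = 7).
Normalized shortfalls: (168000−120000)/168000 = 0.2857.
Σ = 0.285714. Dividing by the full population N = 7 gives P₁ = 0.0408.

0.0408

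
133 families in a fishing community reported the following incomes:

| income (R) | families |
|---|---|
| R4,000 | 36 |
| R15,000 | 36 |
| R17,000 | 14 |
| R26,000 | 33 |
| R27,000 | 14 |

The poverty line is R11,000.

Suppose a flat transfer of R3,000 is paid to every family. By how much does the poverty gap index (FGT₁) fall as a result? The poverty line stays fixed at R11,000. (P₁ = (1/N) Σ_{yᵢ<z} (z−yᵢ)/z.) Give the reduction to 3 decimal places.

0.074

Before: below the line — 36×R4,000; poverty gap index (FGT₁) = 0.17225.
After the R3,000 transfer: below the line — 36×R7,000; poverty gap index (FGT₁) = 0.09843.
Reduction = 0.17225 − 0.09843 = 0.074.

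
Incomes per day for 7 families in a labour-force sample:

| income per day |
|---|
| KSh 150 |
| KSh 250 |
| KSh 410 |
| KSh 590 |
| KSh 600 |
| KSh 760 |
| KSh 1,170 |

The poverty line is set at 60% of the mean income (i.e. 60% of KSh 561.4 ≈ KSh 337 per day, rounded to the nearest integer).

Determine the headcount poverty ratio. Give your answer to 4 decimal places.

2 of the 7 families have income below KSh 337.
H = 2/7 = 0.2857.

0.2857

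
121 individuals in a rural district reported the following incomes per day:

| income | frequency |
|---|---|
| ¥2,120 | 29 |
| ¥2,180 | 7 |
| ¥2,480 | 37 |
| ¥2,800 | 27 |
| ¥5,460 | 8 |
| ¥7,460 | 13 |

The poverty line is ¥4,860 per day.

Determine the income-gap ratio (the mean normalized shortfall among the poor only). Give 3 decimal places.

0.498

Below the line: 29×¥2,120, 7×¥2,180, 37×¥2,480, 27×¥2,800 (q = 100 of N = 121).
Relative gaps: 0.5638 (×29), 0.5514 (×7), 0.4897 (×37), 0.4239 (×27); sum = 49.773663.
I averages over the q = 100 poor units only: 49.773663 / 100 = 0.498.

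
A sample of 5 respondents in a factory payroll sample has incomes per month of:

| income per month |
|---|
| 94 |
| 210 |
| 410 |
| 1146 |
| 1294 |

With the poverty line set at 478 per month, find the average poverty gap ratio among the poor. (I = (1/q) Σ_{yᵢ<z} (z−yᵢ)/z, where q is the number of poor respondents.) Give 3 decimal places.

Incomes under z: 94, 210, 410 (q = 3 of N = 5).
Shortfall ratios (z−y)/z: 0.8033, 0.5607, 0.1423; sum = 1.506276.
The income-gap ratio divides by q (the poor only): 1.506276 / 3 = 0.502.

0.502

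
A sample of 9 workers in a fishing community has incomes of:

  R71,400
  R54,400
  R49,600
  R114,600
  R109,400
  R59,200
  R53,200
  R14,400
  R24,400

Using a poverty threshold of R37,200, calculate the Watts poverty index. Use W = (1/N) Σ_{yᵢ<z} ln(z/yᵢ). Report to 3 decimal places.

Below z: R14,400, R24,400 (q = 2 of N = 9).
Log gaps: ln(37200/14400) = 0.9491; ln(37200/24400) = 0.4217.
W = 1.370806 / 9 = 0.152.

0.152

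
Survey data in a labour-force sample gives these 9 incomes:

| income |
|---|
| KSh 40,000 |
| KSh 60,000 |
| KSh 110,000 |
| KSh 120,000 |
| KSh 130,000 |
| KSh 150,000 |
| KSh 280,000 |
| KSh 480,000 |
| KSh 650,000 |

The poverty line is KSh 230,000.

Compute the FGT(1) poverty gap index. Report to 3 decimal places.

Below z: KSh 40,000, KSh 60,000, KSh 110,000, KSh 120,000, KSh 130,000, KSh 150,000 (q = 6 of N = 9).
Gap ratios (z−y)/z: (230000−40000)/230000 = 0.8261; (230000−60000)/230000 = 0.7391; (230000−110000)/230000 = 0.5217; (230000−120000)/230000 = 0.4783; (230000−130000)/230000 = 0.4348; (230000−150000)/230000 = 0.3478.
Σ = 3.347826. Dividing by the full population N = 9 gives P₁ = 0.372.

0.372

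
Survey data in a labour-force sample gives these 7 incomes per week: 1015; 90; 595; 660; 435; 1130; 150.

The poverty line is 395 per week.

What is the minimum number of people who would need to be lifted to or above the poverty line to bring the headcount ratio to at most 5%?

2 of the 7 people are poor, so H = 2/7 = 0.286.
A headcount ratio of at most 5% allows at most ⌊0.05 × 7⌋ = 0 poor people.
So at least 2 − 0 = 2 must be lifted.

2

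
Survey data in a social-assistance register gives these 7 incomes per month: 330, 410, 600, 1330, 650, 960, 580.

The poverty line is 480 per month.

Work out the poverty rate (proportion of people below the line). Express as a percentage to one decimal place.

28.6%

2 of the 7 people have income below 480.
H = 2/7 = 28.6%.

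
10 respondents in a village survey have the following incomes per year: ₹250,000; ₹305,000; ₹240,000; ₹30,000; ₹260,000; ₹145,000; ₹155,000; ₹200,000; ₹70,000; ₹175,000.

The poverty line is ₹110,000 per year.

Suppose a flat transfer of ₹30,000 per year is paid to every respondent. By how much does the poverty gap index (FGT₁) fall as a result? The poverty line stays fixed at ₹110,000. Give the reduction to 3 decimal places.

0.055

Before: below the line — ₹30,000, ₹70,000; poverty gap index (FGT₁) = 0.10909.
After the ₹30,000 transfer: below the line — ₹60,000, ₹100,000; poverty gap index (FGT₁) = 0.05455.
Reduction = 0.10909 − 0.05455 = 0.055.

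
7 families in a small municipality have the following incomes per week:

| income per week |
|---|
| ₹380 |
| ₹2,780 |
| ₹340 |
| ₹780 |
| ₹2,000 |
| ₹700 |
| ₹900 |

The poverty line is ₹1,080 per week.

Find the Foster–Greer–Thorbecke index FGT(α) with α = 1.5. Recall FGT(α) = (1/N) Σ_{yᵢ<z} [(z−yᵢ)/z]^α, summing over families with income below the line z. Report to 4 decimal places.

Poor units: ₹340, ₹380, ₹700, ₹780, ₹900 (q = 5 of N = 7).
Normalized shortfalls: (1080−340)/1080 = 0.6852; (1080−380)/1080 = 0.6481; (1080−700)/1080 = 0.3519; (1080−780)/1080 = 0.2778; (1080−900)/1080 = 0.1667.
Raised to α = 1.5: 0.56717; 0.52181; 0.20871; 0.14640; 0.06804.
Sum = 1.512129; FGT(1.5) = 1.512129 / 7 = 0.2160.

0.2160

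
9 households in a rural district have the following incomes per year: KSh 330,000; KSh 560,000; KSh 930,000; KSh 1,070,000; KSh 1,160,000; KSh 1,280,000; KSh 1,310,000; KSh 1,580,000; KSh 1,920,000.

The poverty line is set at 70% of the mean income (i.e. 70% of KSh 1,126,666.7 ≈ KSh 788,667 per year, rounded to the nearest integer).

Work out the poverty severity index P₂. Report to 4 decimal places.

Poor units: KSh 330,000, KSh 560,000 (q = 2 of N = 9).
Shortfall ratios: (788667−330000)/788667 = 0.5816; (788667−560000)/788667 = 0.2899.
Squared: 0.3382; 0.0841.
Sum = 0.422292; P₂ = 0.422292 / 9 = 0.0469.

0.0469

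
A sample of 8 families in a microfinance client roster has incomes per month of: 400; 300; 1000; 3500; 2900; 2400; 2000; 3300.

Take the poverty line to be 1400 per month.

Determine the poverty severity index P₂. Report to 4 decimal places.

0.1511

Incomes under z: 300, 400, 1000 (q = 3 of N = 8).
Relative gaps: (1400−300)/1400 = 0.7857; (1400−400)/1400 = 0.7143; (1400−1000)/1400 = 0.2857.
Squared: 0.6173; 0.5102; 0.0816.
Sum = 1.209184; P₂ = 1.209184 / 8 = 0.1511.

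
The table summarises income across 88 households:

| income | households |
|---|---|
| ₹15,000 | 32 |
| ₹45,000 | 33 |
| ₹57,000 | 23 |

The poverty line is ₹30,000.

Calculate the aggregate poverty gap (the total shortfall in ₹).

Below z: 32×₹15,000 (q = 32 of N = 88).
Individual gaps: 32×(30000−15000) = 480000.
Aggregate gap = ₹480,000.

₹480,000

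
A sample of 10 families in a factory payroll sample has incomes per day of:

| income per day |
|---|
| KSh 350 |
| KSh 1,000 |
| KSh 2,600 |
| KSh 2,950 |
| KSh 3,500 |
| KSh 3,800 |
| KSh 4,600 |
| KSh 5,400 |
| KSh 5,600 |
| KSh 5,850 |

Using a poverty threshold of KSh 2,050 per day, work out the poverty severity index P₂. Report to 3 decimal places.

0.095

Below z: KSh 350, KSh 1,000 (q = 2 of N = 10).
Normalized shortfalls: (2050−350)/2050 = 0.8293; (2050−1000)/2050 = 0.5122.
Squared: 0.6877; 0.2623.
Sum = 0.950030; P₂ = 0.950030 / 10 = 0.095.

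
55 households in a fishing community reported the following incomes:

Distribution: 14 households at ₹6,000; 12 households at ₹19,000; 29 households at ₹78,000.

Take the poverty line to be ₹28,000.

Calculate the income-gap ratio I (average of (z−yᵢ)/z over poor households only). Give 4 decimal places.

0.5714

Incomes under z: 14×₹6,000, 12×₹19,000 (q = 26 of N = 55).
Shortfall ratios (z−y)/z: 0.7857 (×14), 0.3214 (×12); sum = 14.857143.
The income-gap ratio divides by q (the poor only): 14.857143 / 26 = 0.5714.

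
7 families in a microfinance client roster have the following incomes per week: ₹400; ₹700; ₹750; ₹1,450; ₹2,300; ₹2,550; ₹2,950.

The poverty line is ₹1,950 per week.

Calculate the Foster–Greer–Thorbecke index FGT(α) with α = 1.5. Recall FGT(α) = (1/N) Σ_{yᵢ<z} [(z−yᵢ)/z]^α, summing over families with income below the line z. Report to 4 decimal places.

0.2621

Below the line: ₹400, ₹700, ₹750, ₹1,450 (q = 4 of N = 7).
Gap ratios (z−y)/z: (1950−400)/1950 = 0.7949; (1950−700)/1950 = 0.6410; (1950−750)/1950 = 0.6154; (1950−1450)/1950 = 0.2564.
Raised to α = 1.5: 0.70867; 0.51323; 0.48275; 0.12984.
Sum = 1.834490; FGT(1.5) = 1.834490 / 7 = 0.2621.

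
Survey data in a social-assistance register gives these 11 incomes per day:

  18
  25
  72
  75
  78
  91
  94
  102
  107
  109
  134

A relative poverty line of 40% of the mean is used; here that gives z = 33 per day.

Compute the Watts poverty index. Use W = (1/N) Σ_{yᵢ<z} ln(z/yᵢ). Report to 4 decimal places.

0.0803

Poor units: 18, 25 (q = 2 of N = 11).
ln(z/y) terms: ln(33/18) = 0.6061; ln(33/25) = 0.2776.
W = 0.883768 / 11 = 0.0803.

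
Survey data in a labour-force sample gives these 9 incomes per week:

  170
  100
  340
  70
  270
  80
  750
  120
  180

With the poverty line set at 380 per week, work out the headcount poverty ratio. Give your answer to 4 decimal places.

0.8889

8 of the 9 families have income below 380.
H = 8/9 = 0.8889.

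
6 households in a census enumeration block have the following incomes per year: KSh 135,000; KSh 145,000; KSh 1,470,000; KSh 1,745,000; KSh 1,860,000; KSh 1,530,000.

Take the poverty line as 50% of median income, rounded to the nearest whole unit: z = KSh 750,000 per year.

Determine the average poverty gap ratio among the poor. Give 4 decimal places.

Below z: KSh 135,000, KSh 145,000 (q = 2 of N = 6).
Relative gaps: 0.8200, 0.8067; sum = 1.626667.
The income-gap ratio divides by q (the poor only): 1.626667 / 2 = 0.8133.

0.8133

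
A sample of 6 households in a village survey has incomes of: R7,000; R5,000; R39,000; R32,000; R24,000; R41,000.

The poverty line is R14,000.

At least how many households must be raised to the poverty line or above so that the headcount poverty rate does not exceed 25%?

1

2 of the 6 households are poor, so H = 2/6 = 0.333.
A headcount ratio of at most 25% allows at most ⌊0.25 × 6⌋ = 1 poor households.
So at least 2 − 1 = 1 must be lifted.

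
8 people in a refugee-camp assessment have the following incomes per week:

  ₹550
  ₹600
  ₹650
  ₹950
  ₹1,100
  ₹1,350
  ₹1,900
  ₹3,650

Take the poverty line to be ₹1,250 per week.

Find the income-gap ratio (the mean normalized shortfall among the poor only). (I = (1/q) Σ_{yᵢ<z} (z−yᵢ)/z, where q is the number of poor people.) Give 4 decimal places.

Incomes under z: ₹550, ₹600, ₹650, ₹950, ₹1,100 (q = 5 of N = 8).
Shortfall ratios (z−y)/z: 0.5600, 0.5200, 0.4800, 0.2400, 0.1200; sum = 1.920000.
I averages over the q = 5 poor units only: 1.920000 / 5 = 0.3840.

0.3840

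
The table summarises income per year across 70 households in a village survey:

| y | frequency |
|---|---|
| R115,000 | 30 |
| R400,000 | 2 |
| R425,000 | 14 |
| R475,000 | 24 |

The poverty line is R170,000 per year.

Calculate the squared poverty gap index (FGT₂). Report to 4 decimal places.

Incomes under z: 30×R115,000 (q = 30 of N = 70).
Normalized shortfalls: (170000−115000)/170000 = 0.3235 (×30).
Squared: 0.1047 (×30).
Sum = 3.140138; P₂ = 3.140138 / 70 = 0.0449.

0.0449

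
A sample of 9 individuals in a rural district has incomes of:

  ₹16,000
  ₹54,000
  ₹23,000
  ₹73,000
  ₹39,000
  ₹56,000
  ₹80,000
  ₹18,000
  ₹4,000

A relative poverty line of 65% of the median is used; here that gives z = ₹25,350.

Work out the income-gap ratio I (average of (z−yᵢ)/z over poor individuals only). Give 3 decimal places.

Below the line: ₹4,000, ₹16,000, ₹18,000, ₹23,000 (q = 4 of N = 9).
Shortfall ratios (z−y)/z: 0.8422, 0.3688, 0.2899, 0.0927; sum = 1.593688.
The income-gap ratio divides by q (the poor only): 1.593688 / 4 = 0.398.

0.398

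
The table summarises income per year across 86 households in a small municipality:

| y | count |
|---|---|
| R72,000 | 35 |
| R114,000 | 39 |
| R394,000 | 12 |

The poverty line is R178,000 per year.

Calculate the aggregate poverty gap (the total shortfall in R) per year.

R6,206,000

Below the line: 35×R72,000, 39×R114,000 (q = 74 of N = 86).
Individual gaps: 35×(178000−72000) = 3710000; 39×(178000−114000) = 2496000.
Aggregate gap = R6,206,000.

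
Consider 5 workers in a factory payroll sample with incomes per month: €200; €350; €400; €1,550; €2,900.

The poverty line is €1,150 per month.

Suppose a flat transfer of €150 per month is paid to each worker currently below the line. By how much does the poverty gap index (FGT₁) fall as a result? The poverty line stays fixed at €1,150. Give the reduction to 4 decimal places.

Before: below the line — €200, €350, €400; poverty gap index (FGT₁) = 0.434783.
After the €150 transfer: below the line — €350, €500, €550; poverty gap index (FGT₁) = 0.356522.
Reduction = 0.434783 − 0.356522 = 0.0783.

0.0783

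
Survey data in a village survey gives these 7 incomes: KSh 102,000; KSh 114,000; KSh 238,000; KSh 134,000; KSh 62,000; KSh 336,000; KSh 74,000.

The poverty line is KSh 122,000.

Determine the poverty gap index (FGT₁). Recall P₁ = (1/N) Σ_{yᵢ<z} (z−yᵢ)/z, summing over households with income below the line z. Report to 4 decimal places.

0.1593

Below z: KSh 62,000, KSh 74,000, KSh 102,000, KSh 114,000 (q = 4 of N = 7).
Relative gaps: (122000−62000)/122000 = 0.4918; (122000−74000)/122000 = 0.3934; (122000−102000)/122000 = 0.1639; (122000−114000)/122000 = 0.0656.
Σ = 1.114754. Dividing by the full population N = 7 gives P₁ = 0.1593.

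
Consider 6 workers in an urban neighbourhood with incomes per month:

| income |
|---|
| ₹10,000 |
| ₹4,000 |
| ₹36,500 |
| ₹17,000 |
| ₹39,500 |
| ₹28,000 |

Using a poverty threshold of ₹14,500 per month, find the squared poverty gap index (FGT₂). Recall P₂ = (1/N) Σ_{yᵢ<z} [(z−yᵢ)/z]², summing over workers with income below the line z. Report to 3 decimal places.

Below z: ₹4,000, ₹10,000 (q = 2 of N = 6).
Relative gaps: (14500−4000)/14500 = 0.7241; (14500−10000)/14500 = 0.3103.
Squared: 0.5244; 0.0963.
Sum = 0.620690; P₂ = 0.620690 / 6 = 0.103.

0.103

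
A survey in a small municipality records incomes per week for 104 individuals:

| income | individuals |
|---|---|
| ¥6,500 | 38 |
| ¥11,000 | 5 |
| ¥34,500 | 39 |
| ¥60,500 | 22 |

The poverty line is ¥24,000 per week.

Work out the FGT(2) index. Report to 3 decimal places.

Poor units: 38×¥6,500, 5×¥11,000 (q = 43 of N = 104).
Normalized shortfalls: (24000−6500)/24000 = 0.7292 (×38); (24000−11000)/24000 = 0.5417 (×5).
Squared: 0.5317 (×38); 0.2934 (×5).
Sum = 21.671007; P₂ = 21.671007 / 104 = 0.208.

0.208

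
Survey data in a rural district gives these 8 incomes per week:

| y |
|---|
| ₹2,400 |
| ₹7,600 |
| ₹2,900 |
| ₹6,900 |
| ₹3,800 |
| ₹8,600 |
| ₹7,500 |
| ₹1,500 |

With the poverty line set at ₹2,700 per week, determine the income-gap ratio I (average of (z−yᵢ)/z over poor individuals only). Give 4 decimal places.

0.2778

Poor units: ₹1,500, ₹2,400 (q = 2 of N = 8).
Relative gaps: 0.4444, 0.1111; sum = 0.555556.
I averages over the q = 2 poor units only: 0.555556 / 2 = 0.2778.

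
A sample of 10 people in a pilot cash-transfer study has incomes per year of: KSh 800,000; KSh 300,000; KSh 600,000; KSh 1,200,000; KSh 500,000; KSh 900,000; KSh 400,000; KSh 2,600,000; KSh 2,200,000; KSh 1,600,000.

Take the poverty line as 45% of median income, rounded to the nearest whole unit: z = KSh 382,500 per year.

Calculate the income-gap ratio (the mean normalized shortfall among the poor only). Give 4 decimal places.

Below the line: KSh 300,000 (q = 1 of N = 10).
Relative gaps: 0.2157; sum = 0.215686.
I averages over the q = 1 poor units only: 0.215686 / 1 = 0.2157.

0.2157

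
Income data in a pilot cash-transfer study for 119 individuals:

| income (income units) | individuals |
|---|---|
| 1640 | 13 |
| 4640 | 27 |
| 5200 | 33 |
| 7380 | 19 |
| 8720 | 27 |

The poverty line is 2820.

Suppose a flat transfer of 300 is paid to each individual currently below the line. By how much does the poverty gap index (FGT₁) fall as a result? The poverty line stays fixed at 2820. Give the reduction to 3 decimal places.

0.012

Before: below the line — 13×1640; poverty gap index (FGT₁) = 0.04571.
After the 300 transfer: below the line — 13×1940; poverty gap index (FGT₁) = 0.03409.
Reduction = 0.04571 − 0.03409 = 0.012.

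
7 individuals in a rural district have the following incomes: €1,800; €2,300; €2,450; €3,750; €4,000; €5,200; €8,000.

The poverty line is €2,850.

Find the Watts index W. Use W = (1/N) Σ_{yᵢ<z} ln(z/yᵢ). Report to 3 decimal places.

Below z: €1,800, €2,300, €2,450 (q = 3 of N = 7).
ln(z/y) terms: ln(2850/1800) = 0.4595; ln(2850/2300) = 0.2144; ln(2850/2450) = 0.1512.
W = 0.825173 / 7 = 0.118.

0.118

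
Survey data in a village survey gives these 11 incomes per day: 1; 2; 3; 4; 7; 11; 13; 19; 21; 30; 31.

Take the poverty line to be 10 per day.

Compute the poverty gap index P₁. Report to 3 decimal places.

Below the line: 1, 2, 3, 4, 7 (q = 5 of N = 11).
Normalized shortfalls: (10−1)/10 = 0.9000; (10−2)/10 = 0.8000; (10−3)/10 = 0.7000; (10−4)/10 = 0.6000; (10−7)/10 = 0.3000.
Σ = 3.300000. Dividing by the full population N = 11 gives P₁ = 0.300.

0.300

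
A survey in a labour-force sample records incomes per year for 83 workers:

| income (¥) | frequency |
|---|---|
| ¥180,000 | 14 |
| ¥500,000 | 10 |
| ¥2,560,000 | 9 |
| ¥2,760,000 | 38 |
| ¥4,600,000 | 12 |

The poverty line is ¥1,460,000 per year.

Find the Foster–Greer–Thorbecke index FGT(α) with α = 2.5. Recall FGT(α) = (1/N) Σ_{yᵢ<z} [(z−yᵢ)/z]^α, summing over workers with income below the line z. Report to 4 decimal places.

0.1636

Poor units: 14×¥180,000, 10×¥500,000 (q = 24 of N = 83).
Shortfall ratios: (1460000−180000)/1460000 = 0.8767 (×14); (1460000−500000)/1460000 = 0.6575 (×10).
Raised to α = 2.5: 0.71969 (×14); 0.35059 (×10).
Sum = 13.581469; FGT(2.5) = 13.581469 / 83 = 0.1636.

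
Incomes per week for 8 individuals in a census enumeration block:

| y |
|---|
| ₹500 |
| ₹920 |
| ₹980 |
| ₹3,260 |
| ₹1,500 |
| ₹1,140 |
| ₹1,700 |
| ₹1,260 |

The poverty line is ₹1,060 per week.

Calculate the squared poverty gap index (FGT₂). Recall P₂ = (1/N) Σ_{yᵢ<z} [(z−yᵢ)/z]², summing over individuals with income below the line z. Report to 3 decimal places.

Poor units: ₹500, ₹920, ₹980 (q = 3 of N = 8).
Gap ratios (z−y)/z: (1060−500)/1060 = 0.5283; (1060−920)/1060 = 0.1321; (1060−980)/1060 = 0.0755.
Squared: 0.2791; 0.0174; 0.0057.
Sum = 0.302243; P₂ = 0.302243 / 8 = 0.038.

0.038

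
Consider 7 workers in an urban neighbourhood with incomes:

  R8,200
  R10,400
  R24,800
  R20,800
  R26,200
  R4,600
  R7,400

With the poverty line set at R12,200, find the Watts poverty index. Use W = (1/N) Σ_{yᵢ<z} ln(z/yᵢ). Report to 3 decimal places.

Below the line: R4,600, R7,400, R8,200, R10,400 (q = 4 of N = 7).
Log gaps: ln(12200/4600) = 0.9754; ln(12200/7400) = 0.5000; ln(12200/8200) = 0.3973; ln(12200/10400) = 0.1596.
W = 2.032268 / 7 = 0.290.

0.290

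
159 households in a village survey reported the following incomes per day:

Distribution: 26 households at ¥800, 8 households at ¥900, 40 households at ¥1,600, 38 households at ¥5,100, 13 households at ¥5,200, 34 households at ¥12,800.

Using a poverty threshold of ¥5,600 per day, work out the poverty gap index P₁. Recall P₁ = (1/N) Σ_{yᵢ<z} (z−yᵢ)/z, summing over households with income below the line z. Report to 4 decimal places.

0.3893

Incomes under z: 26×¥800, 8×¥900, 40×¥1,600, 38×¥5,100, 13×¥5,200 (q = 125 of N = 159).
Shortfall ratios: (5600−800)/5600 = 0.8571 (×26); (5600−900)/5600 = 0.8393 (×8); (5600−1600)/5600 = 0.7143 (×40); (5600−5100)/5600 = 0.0893 (×38); (5600−5200)/5600 = 0.0714 (×13).
Σ = 61.892857. Dividing by the full population N = 159 gives P₁ = 0.3893.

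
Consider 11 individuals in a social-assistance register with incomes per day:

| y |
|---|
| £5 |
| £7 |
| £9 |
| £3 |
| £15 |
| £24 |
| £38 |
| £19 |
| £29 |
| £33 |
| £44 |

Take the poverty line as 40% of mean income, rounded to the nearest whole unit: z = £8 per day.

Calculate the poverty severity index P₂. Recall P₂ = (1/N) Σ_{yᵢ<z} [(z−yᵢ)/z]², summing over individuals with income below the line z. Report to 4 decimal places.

0.0497

Poor units: £3, £5, £7 (q = 3 of N = 11).
Normalized shortfalls: (8−3)/8 = 0.6250; (8−5)/8 = 0.3750; (8−7)/8 = 0.1250.
Squared: 0.3906; 0.1406; 0.0156.
Sum = 0.546875; P₂ = 0.546875 / 11 = 0.0497.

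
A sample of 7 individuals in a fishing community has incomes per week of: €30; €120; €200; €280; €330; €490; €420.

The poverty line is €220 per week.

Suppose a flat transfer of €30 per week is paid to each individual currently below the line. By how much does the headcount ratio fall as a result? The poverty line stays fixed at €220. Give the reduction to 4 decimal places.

0.1429

Before: below the line — €30, €120, €200; headcount ratio = 0.428571.
After the €30 transfer: below the line — €60, €150; headcount ratio = 0.285714.
Reduction = 0.428571 − 0.285714 = 0.1429.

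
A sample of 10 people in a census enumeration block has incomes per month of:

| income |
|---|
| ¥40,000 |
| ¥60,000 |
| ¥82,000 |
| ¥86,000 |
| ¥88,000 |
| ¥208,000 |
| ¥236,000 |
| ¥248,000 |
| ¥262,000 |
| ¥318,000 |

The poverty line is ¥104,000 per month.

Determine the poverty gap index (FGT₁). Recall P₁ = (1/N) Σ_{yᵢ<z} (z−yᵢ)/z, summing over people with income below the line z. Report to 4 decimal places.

Below the line: ¥40,000, ¥60,000, ¥82,000, ¥86,000, ¥88,000 (q = 5 of N = 10).
Shortfall ratios: (104000−40000)/104000 = 0.6154; (104000−60000)/104000 = 0.4231; (104000−82000)/104000 = 0.2115; (104000−86000)/104000 = 0.1731; (104000−88000)/104000 = 0.1538.
Σ = 1.576923. Dividing by the full population N = 10 gives P₁ = 0.1577.

0.1577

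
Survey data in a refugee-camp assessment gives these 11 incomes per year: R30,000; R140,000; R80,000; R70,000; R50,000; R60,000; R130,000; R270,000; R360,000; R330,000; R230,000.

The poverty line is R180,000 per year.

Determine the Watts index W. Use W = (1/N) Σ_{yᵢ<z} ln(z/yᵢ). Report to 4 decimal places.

Poor units: R30,000, R50,000, R60,000, R70,000, R80,000, R130,000, R140,000 (q = 7 of N = 11).
Log shortfalls: ln(180000/30000) = 1.7918; ln(180000/50000) = 1.2809; ln(180000/60000) = 1.0986; ln(180000/70000) = 0.9445; ln(180000/80000) = 0.8109; ln(180000/130000) = 0.3254; ln(180000/140000) = 0.2513.
W = 6.503434 / 11 = 0.5912.

0.5912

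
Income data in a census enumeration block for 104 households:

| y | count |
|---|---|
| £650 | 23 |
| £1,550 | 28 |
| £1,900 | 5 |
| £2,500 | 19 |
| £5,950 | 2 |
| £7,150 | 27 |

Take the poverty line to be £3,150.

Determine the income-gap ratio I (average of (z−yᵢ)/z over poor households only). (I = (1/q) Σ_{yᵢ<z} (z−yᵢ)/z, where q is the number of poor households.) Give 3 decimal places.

0.512

Below z: 23×£650, 28×£1,550, 5×£1,900, 19×£2,500 (q = 75 of N = 104).
Shortfall ratios (z−y)/z: 0.7937 (×23), 0.5079 (×28), 0.3968 (×5), 0.2063 (×19); sum = 38.380952.
I averages over the q = 75 poor units only: 38.380952 / 75 = 0.512.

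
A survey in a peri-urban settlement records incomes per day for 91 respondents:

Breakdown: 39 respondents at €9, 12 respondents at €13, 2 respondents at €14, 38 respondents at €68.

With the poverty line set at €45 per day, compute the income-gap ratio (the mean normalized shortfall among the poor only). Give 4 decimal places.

0.7757

Incomes under z: 39×€9, 12×€13, 2×€14 (q = 53 of N = 91).
Shortfall ratios (z−y)/z: 0.8000 (×39), 0.7111 (×12), 0.6889 (×2); sum = 41.111111.
The income-gap ratio divides by q (the poor only): 41.111111 / 53 = 0.7757.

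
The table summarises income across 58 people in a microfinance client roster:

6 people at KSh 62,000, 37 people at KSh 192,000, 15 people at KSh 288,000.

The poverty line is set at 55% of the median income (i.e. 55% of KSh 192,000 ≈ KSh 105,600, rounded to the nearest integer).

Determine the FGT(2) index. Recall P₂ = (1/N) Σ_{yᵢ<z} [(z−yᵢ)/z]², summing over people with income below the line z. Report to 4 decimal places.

0.0176

Below the line: 6×KSh 62,000 (q = 6 of N = 58).
Gap ratios (z−y)/z: (105600−62000)/105600 = 0.4129 (×6).
Squared: 0.1705 (×6).
Sum = 1.022813; P₂ = 1.022813 / 58 = 0.0176.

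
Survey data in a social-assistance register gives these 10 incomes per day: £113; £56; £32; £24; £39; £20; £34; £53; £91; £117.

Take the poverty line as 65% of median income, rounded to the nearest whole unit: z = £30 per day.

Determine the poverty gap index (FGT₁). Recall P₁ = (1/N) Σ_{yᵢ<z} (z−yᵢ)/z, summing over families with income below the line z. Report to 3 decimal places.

0.053

Poor units: £20, £24 (q = 2 of N = 10).
Shortfall ratios: (30−20)/30 = 0.3333; (30−24)/30 = 0.2000.
Sum of shortfalls = 0.533333; P₁ averages over all N: 0.533333 / 10 = 0.053.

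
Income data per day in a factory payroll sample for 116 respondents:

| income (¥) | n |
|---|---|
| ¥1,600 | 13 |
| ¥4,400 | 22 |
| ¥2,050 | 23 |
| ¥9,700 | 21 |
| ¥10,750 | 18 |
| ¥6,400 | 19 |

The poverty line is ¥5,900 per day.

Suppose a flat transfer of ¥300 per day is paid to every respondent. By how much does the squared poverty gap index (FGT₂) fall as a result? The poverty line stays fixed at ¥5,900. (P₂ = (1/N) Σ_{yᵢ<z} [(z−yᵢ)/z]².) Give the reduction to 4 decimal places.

0.0251

Before: below the line — 13×¥1,600, 23×¥2,050, 22×¥4,400; squared poverty gap index (FGT₂) = 0.156214.
After the ¥300 transfer: below the line — 13×¥1,900, 23×¥2,350, 22×¥4,700; squared poverty gap index (FGT₂) = 0.131140.
Reduction = 0.156214 − 0.131140 = 0.0251.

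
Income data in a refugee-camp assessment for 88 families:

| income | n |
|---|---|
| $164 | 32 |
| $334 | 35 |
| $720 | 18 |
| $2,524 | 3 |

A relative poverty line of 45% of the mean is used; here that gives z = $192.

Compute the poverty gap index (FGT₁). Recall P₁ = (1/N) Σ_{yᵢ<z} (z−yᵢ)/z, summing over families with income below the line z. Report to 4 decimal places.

Poor units: 32×$164 (q = 32 of N = 88).
Normalized shortfalls: (192−164)/192 = 0.1458 (×32).
Sum of shortfalls = 4.666667; P₁ averages over all N: 4.666667 / 88 = 0.0530.

0.0530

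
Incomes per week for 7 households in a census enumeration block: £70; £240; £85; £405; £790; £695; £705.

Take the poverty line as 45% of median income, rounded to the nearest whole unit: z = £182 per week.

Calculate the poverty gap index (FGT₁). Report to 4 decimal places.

Incomes under z: £70, £85 (q = 2 of N = 7).
Normalized shortfalls: (182−70)/182 = 0.6154; (182−85)/182 = 0.5330.
Σ = 1.148352. Dividing by the full population N = 7 gives P₁ = 0.1641.

0.1641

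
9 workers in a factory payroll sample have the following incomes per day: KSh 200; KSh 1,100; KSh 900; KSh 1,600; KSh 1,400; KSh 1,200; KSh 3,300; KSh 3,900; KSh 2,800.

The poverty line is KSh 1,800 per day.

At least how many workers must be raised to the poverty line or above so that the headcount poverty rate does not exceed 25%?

4

Currently q = 6 of N = 9 are below the line (H = 0.667).
A headcount ratio of at most 25% allows at most ⌊0.25 × 9⌋ = 2 poor workers.
So at least 6 − 2 = 4 must be lifted.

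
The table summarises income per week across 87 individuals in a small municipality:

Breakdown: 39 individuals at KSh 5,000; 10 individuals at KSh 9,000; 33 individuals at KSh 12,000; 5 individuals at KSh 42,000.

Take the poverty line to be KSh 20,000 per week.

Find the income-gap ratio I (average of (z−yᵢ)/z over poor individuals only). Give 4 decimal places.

0.5848

Below z: 39×KSh 5,000, 10×KSh 9,000, 33×KSh 12,000 (q = 82 of N = 87).
Relative gaps: 0.7500 (×39), 0.5500 (×10), 0.4000 (×33); sum = 47.950000.
I averages over the q = 82 poor units only: 47.950000 / 82 = 0.5848.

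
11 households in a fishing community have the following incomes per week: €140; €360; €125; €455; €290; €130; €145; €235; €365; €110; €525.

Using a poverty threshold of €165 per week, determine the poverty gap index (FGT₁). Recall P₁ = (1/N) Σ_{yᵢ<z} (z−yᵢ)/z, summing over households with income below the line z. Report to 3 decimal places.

Below z: €110, €125, €130, €140, €145 (q = 5 of N = 11).
Normalized shortfalls: (165−110)/165 = 0.3333; (165−125)/165 = 0.2424; (165−130)/165 = 0.2121; (165−140)/165 = 0.1515; (165−145)/165 = 0.1212.
Sum of shortfalls = 1.060606; P₁ averages over all N: 1.060606 / 11 = 0.096.

0.096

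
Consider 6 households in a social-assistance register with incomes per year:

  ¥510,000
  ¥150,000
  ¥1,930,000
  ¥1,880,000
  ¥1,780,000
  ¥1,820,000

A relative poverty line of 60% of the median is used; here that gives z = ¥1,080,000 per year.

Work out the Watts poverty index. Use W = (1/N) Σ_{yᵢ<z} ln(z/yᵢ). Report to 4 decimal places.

0.4541

Below the line: ¥150,000, ¥510,000 (q = 2 of N = 6).
Log shortfalls: ln(1080000/150000) = 1.9741; ln(1080000/510000) = 0.7503.
W = 2.724387 / 6 = 0.4541.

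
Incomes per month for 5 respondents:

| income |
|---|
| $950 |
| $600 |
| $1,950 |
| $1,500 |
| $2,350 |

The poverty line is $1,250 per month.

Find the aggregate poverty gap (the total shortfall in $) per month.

$950

Poor units: $600, $950 (q = 2 of N = 5).
Individual gaps: 1250−600 = 650; 1250−950 = 300.
Aggregate gap = $950.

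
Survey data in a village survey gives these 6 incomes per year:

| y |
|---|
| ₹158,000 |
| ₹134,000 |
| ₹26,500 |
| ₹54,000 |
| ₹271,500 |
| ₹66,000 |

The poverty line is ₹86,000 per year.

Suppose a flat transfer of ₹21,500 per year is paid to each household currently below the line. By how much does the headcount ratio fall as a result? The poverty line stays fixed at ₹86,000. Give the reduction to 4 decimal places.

Before: below the line — ₹26,500, ₹54,000, ₹66,000; headcount ratio = 0.500000.
After the ₹21,500 transfer: below the line — ₹48,000, ₹75,500; headcount ratio = 0.333333.
Reduction = 0.500000 − 0.333333 = 0.1667.

0.1667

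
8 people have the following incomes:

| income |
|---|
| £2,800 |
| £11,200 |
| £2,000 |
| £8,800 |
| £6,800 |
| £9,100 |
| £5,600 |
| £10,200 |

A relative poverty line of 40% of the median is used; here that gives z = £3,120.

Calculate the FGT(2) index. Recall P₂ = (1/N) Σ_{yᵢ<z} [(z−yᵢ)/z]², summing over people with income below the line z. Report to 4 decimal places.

0.0174

Incomes under z: £2,000, £2,800 (q = 2 of N = 8).
Gap ratios (z−y)/z: (3120−2000)/3120 = 0.3590; (3120−2800)/3120 = 0.1026.
Squared: 0.1289; 0.0105.
Sum = 0.139382; P₂ = 0.139382 / 8 = 0.0174.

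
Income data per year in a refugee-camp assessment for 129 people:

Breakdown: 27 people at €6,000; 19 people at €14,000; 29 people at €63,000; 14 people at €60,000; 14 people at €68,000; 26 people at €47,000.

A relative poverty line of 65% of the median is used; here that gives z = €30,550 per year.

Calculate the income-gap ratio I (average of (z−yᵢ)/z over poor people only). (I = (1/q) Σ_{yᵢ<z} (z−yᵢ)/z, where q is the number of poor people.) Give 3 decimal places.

0.695

Below z: 27×€6,000, 19×€14,000 (q = 46 of N = 129).
Shortfall ratios (z−y)/z: 0.8036 (×27), 0.5417 (×19); sum = 31.990180.
I averages over the q = 46 poor units only: 31.990180 / 46 = 0.695.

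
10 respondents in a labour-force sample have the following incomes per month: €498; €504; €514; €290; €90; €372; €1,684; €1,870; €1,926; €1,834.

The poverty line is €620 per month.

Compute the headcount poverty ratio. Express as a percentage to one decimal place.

6 of the 10 respondents have income below €620.
H = 6/10 = 60.0%.

60.0%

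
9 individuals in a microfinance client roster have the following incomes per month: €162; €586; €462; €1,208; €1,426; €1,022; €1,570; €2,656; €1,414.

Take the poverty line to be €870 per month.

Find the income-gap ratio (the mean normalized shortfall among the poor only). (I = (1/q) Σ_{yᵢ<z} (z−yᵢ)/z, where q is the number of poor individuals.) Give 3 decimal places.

Below z: €162, €462, €586 (q = 3 of N = 9).
Shortfall ratios (z−y)/z: 0.8138, 0.4690, 0.3264; sum = 1.609195.
I averages over the q = 3 poor units only: 1.609195 / 3 = 0.536.

0.536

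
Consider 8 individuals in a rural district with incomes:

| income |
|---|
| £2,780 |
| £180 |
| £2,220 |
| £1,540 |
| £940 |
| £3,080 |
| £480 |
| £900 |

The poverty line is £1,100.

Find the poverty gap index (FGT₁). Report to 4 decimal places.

0.2159

Incomes under z: £180, £480, £900, £940 (q = 4 of N = 8).
Relative gaps: (1100−180)/1100 = 0.8364; (1100−480)/1100 = 0.5636; (1100−900)/1100 = 0.1818; (1100−940)/1100 = 0.1455.
Sum of shortfalls = 1.727273; P₁ averages over all N: 1.727273 / 8 = 0.2159.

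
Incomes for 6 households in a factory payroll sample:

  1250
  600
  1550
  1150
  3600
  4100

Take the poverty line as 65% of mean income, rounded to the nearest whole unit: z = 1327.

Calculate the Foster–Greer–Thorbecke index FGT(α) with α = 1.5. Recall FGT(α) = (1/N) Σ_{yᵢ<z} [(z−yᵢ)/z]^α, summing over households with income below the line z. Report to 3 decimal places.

Below the line: 600, 1150, 1250 (q = 3 of N = 6).
Normalized shortfalls: (1327−600)/1327 = 0.5479; (1327−1150)/1327 = 0.1334; (1327−1250)/1327 = 0.0580.
Raised to α = 1.5: 0.40550; 0.04871; 0.01398.
Sum = 0.468196; FGT(1.5) = 0.468196 / 6 = 0.078.

0.078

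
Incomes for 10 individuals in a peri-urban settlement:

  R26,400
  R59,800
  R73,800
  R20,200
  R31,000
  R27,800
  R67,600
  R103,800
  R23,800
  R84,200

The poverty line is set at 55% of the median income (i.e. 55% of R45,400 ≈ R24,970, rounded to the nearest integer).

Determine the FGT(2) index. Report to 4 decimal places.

0.0039

Below z: R20,200, R23,800 (q = 2 of N = 10).
Relative gaps: (24970−20200)/24970 = 0.1910; (24970−23800)/24970 = 0.0469.
Squared: 0.0365; 0.0022.
Sum = 0.038688; P₂ = 0.038688 / 10 = 0.0039.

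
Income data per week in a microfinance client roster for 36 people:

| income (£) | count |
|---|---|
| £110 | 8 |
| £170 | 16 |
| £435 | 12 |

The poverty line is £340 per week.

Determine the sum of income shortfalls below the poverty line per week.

£4,560

Below z: 8×£110, 16×£170 (q = 24 of N = 36).
Individual gaps: 8×(340−110) = 1840; 16×(340−170) = 2720.
Aggregate gap = £4,560.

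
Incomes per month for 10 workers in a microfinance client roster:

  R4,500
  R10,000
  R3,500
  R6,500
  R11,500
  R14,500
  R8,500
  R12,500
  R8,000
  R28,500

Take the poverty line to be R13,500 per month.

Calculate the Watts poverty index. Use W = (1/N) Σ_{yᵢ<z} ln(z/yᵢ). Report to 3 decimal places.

Incomes under z: R3,500, R4,500, R6,500, R8,000, R8,500, R10,000, R11,500, R12,500 (q = 8 of N = 10).
Log gaps: ln(13500/3500) = 1.3499; ln(13500/4500) = 1.0986; ln(13500/6500) = 0.7309; ln(13500/8000) = 0.5232; ln(13500/8500) = 0.4626; ln(13500/10000) = 0.3001; ln(13500/11500) = 0.1603; ln(13500/12500) = 0.0770.
W = 4.702706 / 10 = 0.470.

0.470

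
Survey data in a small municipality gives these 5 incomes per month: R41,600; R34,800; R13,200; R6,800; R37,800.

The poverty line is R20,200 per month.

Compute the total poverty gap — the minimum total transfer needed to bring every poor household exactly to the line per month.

R20,400

Below the line: R6,800, R13,200 (q = 2 of N = 5).
Individual gaps: 20200−6800 = 13400; 20200−13200 = 7000.
Aggregate gap = R20,400.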